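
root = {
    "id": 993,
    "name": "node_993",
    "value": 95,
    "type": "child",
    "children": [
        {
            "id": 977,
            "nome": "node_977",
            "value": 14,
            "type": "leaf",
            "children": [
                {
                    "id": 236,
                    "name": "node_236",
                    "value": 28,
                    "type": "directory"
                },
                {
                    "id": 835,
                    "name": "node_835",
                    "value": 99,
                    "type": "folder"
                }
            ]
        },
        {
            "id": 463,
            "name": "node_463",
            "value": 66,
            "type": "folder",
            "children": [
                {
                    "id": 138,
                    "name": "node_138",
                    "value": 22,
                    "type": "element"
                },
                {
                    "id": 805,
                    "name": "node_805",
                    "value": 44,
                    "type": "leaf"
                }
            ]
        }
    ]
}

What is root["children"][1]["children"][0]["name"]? "node_138"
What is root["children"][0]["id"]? 977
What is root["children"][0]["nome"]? "node_977"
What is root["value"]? 95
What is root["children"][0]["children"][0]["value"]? 28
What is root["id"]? 993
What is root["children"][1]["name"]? "node_463"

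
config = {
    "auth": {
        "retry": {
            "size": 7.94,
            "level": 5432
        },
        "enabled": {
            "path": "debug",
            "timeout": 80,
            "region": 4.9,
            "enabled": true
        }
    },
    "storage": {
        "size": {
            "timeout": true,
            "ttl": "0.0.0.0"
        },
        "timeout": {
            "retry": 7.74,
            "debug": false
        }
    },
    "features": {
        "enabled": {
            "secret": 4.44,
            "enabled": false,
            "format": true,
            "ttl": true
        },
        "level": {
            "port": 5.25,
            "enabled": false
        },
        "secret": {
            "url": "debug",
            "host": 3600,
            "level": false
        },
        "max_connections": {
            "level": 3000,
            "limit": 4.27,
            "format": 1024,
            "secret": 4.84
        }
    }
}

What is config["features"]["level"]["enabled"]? False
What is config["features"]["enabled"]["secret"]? 4.44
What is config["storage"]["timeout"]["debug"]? False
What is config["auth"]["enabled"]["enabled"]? True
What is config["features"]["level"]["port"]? 5.25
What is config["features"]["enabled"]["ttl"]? True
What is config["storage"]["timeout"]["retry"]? 7.74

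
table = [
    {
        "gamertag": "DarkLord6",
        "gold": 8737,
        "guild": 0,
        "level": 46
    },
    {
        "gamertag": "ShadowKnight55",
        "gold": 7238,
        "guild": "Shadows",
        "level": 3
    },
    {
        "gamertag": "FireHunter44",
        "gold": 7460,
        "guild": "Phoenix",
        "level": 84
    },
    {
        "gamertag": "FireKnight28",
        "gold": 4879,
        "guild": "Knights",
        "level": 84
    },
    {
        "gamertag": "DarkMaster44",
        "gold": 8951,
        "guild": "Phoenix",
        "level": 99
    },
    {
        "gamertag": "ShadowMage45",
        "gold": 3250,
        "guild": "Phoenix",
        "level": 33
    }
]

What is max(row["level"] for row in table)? 99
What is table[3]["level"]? 84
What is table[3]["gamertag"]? "FireKnight28"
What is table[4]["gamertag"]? "DarkMaster44"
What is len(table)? 6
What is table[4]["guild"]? "Phoenix"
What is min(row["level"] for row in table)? 3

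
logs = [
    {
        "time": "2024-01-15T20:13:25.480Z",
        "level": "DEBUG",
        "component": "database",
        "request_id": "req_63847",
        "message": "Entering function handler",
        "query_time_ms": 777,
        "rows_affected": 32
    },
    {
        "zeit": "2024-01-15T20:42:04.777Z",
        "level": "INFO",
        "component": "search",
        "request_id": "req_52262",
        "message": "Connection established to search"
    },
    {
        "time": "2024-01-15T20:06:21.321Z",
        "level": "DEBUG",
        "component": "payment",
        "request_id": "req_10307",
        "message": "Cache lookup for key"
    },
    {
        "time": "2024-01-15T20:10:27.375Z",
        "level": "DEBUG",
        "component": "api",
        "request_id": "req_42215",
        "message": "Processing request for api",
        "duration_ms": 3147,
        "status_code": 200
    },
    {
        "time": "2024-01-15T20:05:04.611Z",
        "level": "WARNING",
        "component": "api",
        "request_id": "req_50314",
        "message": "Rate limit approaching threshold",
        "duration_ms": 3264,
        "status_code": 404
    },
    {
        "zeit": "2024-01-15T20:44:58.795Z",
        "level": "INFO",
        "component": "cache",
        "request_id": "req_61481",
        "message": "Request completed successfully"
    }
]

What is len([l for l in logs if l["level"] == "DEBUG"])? 3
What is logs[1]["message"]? "Connection established to search"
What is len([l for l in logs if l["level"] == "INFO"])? 2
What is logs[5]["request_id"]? "req_61481"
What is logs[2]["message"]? "Cache lookup for key"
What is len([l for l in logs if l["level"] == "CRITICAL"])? 0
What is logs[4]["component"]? "api"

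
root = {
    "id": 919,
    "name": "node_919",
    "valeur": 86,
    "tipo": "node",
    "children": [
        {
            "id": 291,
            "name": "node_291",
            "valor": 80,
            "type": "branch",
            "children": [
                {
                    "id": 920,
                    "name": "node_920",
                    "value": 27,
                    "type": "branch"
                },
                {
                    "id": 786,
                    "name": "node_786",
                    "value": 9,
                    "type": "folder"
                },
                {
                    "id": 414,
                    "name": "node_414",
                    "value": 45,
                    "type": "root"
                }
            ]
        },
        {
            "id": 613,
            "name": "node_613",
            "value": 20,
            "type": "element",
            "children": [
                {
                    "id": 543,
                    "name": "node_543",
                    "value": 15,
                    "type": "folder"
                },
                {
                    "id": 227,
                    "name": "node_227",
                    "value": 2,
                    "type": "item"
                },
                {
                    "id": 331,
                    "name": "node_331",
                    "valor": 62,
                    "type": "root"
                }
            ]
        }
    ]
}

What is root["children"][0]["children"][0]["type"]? "branch"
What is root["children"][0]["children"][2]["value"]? 45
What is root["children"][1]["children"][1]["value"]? 2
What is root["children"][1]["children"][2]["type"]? "root"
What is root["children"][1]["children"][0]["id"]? 543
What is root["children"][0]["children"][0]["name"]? "node_920"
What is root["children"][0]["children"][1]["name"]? "node_786"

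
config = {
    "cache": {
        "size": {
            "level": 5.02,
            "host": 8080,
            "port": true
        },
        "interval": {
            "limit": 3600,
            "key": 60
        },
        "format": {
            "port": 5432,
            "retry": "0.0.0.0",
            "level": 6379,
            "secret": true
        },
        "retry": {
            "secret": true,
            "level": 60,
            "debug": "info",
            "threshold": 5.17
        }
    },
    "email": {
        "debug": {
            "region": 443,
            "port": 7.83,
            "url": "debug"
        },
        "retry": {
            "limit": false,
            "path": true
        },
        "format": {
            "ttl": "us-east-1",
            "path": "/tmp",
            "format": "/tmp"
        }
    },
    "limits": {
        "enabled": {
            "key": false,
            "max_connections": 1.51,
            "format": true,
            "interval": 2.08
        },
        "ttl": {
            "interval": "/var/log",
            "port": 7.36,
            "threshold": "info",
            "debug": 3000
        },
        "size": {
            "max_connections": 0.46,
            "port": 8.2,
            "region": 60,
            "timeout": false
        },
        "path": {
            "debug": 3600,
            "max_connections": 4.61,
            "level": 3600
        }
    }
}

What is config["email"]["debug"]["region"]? 443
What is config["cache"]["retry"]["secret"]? True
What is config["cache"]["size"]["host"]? 8080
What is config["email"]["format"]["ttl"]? "us-east-1"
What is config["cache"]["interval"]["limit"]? 3600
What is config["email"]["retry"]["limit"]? False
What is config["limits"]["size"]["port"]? 8.2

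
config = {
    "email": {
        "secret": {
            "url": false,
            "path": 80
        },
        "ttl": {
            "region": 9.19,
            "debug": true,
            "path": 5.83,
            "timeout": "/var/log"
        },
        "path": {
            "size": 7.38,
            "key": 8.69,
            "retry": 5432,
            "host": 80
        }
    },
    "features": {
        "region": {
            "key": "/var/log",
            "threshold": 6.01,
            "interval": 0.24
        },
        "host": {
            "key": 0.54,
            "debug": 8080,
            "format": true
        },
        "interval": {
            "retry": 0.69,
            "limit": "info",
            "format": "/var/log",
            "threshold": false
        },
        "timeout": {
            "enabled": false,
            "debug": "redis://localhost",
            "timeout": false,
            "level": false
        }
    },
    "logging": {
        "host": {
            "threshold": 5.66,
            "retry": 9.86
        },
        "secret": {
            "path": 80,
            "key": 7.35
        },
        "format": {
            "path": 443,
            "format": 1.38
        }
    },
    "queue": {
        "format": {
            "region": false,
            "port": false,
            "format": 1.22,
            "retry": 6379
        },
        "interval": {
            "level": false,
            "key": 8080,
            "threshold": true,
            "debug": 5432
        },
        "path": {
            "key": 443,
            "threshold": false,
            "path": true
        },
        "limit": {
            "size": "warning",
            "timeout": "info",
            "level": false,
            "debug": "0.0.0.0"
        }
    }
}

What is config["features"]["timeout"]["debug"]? "redis://localhost"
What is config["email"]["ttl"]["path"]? 5.83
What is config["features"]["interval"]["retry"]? 0.69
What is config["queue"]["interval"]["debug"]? 5432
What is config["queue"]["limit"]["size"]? "warning"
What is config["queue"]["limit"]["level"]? False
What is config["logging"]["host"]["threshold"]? 5.66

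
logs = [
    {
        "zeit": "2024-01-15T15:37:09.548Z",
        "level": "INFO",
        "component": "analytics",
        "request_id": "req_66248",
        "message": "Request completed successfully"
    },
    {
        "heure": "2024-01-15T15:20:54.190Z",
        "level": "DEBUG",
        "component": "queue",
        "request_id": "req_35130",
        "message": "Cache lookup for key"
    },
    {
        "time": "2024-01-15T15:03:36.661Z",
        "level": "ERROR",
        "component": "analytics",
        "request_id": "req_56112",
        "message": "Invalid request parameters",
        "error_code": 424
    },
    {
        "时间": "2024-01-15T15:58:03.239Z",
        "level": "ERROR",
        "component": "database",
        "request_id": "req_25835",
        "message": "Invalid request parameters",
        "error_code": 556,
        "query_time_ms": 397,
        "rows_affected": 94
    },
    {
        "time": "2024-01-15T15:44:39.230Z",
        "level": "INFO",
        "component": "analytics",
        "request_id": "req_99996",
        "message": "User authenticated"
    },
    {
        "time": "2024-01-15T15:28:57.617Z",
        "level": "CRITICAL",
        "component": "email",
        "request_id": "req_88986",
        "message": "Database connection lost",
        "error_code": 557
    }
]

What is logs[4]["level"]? "INFO"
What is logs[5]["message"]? "Database connection lost"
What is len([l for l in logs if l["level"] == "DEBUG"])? 1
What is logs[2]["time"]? "2024-01-15T15:03:36.661Z"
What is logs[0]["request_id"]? "req_66248"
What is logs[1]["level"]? "DEBUG"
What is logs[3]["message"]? "Invalid request parameters"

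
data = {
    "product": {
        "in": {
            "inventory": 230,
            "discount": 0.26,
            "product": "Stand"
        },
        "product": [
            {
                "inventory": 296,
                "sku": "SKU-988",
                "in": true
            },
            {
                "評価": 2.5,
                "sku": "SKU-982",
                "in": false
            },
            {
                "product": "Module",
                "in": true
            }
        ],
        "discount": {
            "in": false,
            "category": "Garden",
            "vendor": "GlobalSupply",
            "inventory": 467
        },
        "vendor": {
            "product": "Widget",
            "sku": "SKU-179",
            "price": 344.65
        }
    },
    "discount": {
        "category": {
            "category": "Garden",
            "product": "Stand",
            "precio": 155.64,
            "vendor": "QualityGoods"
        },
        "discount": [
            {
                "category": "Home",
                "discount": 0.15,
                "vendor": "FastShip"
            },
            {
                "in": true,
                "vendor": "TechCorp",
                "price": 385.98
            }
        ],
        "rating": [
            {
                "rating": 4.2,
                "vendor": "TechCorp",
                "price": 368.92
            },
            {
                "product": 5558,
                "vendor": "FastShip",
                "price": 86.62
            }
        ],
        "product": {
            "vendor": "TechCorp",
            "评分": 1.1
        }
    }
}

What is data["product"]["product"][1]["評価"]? 2.5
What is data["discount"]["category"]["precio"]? 155.64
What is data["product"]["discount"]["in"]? False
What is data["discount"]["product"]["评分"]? 1.1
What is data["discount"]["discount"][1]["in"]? True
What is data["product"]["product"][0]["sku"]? "SKU-988"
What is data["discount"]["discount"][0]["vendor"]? "FastShip"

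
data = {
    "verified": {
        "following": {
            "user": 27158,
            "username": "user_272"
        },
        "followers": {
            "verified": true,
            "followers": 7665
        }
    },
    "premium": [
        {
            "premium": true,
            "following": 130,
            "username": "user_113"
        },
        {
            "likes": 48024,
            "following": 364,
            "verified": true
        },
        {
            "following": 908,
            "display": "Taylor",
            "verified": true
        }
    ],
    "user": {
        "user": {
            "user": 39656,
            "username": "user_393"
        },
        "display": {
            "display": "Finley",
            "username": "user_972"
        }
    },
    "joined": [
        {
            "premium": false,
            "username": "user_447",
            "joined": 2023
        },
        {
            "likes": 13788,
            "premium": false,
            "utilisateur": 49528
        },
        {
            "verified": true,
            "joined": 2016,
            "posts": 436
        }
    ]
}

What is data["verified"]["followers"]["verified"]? True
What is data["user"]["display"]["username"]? "user_972"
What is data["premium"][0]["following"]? 130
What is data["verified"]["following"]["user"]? 27158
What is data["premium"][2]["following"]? 908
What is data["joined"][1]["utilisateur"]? 49528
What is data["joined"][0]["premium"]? False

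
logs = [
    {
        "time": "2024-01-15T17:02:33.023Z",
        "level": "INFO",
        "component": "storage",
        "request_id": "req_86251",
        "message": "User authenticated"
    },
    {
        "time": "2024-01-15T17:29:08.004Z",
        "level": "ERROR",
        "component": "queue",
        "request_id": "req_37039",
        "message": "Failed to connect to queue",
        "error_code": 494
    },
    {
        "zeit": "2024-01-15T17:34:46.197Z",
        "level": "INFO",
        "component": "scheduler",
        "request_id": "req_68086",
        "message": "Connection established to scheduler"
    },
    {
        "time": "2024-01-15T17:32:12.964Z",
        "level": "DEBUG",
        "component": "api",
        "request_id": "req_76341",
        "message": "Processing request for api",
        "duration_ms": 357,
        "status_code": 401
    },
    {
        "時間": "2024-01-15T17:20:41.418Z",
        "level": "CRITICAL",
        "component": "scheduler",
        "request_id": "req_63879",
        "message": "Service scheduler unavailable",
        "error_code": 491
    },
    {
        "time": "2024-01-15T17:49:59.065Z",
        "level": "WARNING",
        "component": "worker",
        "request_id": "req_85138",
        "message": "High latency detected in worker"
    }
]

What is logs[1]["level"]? "ERROR"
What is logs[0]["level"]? "INFO"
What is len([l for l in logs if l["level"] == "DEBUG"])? 1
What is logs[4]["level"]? "CRITICAL"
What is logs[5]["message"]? "High latency detected in worker"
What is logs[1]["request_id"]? "req_37039"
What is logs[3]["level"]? "DEBUG"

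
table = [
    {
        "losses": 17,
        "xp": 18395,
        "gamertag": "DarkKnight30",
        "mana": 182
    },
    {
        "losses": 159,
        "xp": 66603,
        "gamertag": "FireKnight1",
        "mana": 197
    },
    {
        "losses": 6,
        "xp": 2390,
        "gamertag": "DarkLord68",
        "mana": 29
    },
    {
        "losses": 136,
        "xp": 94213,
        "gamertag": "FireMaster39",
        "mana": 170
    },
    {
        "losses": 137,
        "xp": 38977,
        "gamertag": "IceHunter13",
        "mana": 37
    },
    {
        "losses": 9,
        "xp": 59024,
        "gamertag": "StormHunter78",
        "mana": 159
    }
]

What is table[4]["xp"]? 38977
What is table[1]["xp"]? 66603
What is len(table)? 6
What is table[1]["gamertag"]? "FireKnight1"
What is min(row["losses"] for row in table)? 6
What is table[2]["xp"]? 2390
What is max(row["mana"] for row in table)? 197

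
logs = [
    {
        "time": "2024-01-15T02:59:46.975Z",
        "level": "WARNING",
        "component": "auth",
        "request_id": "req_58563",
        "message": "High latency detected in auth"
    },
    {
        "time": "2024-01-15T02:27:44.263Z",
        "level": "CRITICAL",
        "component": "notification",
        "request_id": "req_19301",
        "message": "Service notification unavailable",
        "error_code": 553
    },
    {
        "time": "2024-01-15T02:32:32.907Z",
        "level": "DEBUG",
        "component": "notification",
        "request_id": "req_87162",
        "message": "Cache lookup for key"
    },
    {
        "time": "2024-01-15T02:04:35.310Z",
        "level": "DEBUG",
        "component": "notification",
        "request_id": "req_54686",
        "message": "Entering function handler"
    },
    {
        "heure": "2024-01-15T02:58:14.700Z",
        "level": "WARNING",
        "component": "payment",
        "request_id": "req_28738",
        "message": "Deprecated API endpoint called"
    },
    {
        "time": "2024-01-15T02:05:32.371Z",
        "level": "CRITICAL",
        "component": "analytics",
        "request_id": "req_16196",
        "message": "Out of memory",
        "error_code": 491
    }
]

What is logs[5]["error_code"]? 491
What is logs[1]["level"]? "CRITICAL"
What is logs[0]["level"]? "WARNING"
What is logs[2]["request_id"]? "req_87162"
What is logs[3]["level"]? "DEBUG"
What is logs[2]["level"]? "DEBUG"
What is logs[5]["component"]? "analytics"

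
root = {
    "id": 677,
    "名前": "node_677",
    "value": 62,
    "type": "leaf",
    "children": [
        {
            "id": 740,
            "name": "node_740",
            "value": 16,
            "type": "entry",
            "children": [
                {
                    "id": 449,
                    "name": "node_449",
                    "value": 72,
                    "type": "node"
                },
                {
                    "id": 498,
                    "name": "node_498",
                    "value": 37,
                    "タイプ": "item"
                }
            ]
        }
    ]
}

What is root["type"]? "leaf"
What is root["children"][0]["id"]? 740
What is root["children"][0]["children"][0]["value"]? 72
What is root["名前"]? "node_677"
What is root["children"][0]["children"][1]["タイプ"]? "item"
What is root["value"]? 62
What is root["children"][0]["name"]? "node_740"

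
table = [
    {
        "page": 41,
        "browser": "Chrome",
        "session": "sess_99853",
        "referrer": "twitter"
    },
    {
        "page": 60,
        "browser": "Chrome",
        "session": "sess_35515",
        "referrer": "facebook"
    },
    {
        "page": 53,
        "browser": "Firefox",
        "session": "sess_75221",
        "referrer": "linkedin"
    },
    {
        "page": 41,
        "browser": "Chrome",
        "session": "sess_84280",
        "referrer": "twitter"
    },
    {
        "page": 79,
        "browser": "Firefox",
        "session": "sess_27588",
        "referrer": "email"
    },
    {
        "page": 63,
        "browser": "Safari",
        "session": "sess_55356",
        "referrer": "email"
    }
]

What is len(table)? 6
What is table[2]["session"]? "sess_75221"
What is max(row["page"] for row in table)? 79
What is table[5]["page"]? 63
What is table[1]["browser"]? "Chrome"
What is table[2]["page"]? 53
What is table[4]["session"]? "sess_27588"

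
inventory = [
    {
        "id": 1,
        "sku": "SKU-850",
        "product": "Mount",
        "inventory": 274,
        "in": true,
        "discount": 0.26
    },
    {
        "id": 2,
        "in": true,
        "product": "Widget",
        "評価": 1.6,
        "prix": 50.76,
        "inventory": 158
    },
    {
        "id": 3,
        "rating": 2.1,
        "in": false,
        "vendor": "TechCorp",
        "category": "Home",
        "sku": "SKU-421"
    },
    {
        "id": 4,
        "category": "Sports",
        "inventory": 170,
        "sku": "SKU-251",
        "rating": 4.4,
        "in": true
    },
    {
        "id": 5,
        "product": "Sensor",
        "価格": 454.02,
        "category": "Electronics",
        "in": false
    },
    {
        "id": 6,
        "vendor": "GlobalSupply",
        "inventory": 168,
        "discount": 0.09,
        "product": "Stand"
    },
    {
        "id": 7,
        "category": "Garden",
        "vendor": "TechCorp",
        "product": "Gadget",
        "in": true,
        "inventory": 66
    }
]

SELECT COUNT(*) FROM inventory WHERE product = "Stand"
1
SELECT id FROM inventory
[1, 2, 3, 4, 5, 6, 7]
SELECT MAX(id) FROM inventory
7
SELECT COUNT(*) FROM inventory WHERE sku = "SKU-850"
1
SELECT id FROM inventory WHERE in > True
[]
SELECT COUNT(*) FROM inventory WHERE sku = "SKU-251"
1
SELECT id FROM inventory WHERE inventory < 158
[7]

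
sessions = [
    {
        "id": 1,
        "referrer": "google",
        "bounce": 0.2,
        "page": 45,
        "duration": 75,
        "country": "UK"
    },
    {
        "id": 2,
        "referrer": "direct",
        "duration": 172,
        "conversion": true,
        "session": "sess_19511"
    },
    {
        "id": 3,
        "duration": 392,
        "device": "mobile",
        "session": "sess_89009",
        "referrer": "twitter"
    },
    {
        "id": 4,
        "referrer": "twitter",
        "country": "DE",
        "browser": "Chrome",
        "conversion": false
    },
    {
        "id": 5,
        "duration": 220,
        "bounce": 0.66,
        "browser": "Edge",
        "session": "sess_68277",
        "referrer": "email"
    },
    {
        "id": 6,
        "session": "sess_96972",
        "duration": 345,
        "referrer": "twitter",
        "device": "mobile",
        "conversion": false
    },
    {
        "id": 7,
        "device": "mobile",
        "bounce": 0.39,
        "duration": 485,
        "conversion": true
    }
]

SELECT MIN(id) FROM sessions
1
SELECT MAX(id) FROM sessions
7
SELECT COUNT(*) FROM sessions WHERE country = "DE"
1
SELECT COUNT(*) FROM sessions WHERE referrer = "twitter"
3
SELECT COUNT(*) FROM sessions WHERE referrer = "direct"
1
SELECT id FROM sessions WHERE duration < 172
[1]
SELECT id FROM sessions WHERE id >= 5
[5, 6, 7]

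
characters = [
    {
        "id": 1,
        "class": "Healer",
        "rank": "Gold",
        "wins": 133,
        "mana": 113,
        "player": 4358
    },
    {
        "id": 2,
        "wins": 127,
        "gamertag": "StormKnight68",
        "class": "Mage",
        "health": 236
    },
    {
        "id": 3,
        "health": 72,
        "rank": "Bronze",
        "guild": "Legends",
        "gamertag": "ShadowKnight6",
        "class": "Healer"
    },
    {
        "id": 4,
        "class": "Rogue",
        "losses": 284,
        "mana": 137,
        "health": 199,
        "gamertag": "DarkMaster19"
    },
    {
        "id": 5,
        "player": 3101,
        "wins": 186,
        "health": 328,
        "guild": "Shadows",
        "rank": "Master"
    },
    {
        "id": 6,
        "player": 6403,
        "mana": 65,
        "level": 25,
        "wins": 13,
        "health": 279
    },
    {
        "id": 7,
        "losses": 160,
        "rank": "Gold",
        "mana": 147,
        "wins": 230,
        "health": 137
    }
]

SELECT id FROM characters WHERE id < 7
[1, 2, 3, 4, 5, 6]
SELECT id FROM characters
[1, 2, 3, 4, 5, 6, 7]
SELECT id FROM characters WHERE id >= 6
[6, 7]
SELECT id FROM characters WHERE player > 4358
[6]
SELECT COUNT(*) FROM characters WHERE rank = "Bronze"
1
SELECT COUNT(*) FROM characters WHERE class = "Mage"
1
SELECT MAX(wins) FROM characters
230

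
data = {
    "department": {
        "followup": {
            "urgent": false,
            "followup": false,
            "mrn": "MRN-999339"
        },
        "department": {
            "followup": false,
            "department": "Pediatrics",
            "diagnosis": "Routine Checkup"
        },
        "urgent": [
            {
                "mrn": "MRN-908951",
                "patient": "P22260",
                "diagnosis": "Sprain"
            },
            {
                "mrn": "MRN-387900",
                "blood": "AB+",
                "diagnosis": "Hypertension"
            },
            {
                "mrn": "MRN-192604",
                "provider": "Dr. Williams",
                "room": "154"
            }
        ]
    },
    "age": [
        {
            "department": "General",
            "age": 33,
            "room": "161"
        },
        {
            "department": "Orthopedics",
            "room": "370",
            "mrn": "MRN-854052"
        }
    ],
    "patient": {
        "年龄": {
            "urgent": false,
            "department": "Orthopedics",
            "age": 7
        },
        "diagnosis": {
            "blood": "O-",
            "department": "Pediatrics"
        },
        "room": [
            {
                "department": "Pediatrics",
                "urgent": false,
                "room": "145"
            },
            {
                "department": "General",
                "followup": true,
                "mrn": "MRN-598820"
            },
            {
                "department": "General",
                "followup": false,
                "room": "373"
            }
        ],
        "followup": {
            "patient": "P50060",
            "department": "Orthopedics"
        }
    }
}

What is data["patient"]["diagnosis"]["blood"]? "O-"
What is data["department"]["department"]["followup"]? False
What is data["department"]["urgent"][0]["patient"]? "P22260"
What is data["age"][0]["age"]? 33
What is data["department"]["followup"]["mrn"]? "MRN-999339"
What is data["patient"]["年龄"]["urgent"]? False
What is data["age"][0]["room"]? "161"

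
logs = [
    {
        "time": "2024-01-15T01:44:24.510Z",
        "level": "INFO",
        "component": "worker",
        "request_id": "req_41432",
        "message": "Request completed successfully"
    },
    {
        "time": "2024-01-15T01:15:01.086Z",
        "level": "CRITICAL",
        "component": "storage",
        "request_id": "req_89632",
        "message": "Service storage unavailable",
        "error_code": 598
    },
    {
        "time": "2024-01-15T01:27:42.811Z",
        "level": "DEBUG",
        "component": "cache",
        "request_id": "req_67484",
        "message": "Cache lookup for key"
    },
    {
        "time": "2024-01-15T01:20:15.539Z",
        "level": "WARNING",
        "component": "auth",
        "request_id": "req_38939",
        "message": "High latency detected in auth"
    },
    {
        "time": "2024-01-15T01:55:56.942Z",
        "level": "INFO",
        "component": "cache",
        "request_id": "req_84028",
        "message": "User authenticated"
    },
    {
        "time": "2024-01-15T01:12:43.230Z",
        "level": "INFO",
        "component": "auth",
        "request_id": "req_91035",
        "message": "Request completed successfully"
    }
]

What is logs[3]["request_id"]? "req_38939"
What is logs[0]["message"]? "Request completed successfully"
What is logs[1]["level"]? "CRITICAL"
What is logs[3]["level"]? "WARNING"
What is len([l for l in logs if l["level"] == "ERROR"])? 0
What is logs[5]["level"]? "INFO"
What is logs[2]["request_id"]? "req_67484"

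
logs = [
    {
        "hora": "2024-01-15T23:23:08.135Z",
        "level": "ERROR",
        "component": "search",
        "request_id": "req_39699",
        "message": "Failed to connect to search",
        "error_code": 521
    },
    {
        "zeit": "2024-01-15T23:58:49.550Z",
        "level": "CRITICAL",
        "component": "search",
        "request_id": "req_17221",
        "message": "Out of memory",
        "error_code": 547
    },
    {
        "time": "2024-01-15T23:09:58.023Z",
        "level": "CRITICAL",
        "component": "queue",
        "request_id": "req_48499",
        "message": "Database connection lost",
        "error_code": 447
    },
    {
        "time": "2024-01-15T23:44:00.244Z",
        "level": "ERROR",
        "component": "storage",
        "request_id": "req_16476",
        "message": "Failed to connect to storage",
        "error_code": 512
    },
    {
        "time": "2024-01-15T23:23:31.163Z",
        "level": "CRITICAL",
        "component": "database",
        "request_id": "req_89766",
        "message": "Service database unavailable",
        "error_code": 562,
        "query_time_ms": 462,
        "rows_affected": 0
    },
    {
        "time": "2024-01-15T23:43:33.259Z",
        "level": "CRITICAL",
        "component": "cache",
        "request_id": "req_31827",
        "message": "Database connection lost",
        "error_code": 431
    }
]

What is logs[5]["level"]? "CRITICAL"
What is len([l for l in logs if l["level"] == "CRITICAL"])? 4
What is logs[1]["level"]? "CRITICAL"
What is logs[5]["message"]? "Database connection lost"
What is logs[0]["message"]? "Failed to connect to search"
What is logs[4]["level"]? "CRITICAL"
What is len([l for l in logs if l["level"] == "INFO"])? 0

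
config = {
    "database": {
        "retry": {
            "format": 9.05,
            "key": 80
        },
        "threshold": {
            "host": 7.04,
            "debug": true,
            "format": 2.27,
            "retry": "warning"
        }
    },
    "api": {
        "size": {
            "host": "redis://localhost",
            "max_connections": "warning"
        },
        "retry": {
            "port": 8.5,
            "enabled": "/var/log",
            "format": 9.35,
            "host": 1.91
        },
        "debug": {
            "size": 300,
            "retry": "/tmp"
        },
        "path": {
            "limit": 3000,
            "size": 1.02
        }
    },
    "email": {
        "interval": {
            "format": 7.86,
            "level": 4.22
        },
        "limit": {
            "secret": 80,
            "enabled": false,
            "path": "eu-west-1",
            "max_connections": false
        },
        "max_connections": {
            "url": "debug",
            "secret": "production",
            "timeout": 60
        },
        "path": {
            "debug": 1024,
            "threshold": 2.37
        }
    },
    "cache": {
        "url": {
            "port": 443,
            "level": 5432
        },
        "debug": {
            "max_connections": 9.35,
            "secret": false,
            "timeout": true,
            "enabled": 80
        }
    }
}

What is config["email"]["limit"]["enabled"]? False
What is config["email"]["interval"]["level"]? 4.22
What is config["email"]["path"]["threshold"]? 2.37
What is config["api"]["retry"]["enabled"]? "/var/log"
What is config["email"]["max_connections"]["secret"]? "production"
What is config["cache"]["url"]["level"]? 5432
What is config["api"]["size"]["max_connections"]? "warning"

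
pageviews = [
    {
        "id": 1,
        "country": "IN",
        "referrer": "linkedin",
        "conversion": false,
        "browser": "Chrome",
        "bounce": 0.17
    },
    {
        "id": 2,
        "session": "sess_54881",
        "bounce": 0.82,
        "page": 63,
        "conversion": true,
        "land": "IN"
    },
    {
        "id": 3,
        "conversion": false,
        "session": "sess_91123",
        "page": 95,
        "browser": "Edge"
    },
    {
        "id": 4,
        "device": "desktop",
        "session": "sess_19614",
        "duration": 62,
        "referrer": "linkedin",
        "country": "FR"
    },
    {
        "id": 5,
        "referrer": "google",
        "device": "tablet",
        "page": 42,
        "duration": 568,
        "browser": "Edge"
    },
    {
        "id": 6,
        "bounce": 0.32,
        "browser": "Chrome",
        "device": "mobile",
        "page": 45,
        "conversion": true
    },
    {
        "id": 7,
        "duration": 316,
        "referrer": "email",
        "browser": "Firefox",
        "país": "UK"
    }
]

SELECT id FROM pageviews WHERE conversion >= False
[1, 2, 3, 6]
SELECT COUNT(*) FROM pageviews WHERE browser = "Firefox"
1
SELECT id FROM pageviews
[1, 2, 3, 4, 5, 6, 7]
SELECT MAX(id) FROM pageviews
7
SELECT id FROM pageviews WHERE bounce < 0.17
[]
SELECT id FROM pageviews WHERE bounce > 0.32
[2]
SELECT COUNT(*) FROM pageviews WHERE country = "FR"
1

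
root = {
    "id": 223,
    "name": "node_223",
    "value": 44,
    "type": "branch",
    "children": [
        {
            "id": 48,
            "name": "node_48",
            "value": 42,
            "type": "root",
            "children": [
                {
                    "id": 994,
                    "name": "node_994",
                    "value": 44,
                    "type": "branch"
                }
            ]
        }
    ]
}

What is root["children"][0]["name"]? "node_48"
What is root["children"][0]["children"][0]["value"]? 44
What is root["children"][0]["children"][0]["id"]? 994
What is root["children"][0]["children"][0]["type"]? "branch"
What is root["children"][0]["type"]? "root"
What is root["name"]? "node_223"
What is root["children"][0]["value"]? 42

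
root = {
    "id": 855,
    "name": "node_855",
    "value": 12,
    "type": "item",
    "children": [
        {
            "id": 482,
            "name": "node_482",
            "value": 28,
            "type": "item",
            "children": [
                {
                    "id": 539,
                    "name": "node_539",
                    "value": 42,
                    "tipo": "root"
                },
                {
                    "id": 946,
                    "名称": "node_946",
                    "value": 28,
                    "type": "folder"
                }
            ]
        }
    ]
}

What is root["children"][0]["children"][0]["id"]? 539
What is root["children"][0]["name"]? "node_482"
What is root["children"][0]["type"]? "item"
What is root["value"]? 12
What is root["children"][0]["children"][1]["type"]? "folder"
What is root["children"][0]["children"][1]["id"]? 946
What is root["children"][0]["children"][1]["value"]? 28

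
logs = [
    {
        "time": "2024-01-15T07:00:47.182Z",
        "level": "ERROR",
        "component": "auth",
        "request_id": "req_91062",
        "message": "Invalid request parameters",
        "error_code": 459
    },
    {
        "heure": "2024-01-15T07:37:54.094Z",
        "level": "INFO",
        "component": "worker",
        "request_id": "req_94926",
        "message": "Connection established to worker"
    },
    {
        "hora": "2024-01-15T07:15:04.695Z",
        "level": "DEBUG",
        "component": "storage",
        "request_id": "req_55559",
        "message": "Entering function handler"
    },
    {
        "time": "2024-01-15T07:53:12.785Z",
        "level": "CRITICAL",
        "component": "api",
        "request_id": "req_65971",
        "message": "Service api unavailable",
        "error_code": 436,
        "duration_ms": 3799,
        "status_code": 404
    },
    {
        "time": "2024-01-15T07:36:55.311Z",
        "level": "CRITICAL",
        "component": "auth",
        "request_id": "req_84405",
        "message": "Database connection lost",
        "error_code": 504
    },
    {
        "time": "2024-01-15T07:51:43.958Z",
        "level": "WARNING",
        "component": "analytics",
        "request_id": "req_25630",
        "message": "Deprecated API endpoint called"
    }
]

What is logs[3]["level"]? "CRITICAL"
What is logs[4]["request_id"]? "req_84405"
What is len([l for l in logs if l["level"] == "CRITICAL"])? 2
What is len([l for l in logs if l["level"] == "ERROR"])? 1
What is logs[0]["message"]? "Invalid request parameters"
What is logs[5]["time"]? "2024-01-15T07:51:43.958Z"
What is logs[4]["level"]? "CRITICAL"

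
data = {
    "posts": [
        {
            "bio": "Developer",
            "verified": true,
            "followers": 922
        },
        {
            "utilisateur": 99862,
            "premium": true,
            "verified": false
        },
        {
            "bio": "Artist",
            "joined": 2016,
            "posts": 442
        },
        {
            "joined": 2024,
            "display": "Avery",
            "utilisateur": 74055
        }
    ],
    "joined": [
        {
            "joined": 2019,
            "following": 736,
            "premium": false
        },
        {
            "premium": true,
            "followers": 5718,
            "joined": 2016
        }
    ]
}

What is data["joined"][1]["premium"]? True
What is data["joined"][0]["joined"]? 2019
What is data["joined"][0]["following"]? 736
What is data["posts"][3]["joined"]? 2024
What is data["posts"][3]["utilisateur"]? 74055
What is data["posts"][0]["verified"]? True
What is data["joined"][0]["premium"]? False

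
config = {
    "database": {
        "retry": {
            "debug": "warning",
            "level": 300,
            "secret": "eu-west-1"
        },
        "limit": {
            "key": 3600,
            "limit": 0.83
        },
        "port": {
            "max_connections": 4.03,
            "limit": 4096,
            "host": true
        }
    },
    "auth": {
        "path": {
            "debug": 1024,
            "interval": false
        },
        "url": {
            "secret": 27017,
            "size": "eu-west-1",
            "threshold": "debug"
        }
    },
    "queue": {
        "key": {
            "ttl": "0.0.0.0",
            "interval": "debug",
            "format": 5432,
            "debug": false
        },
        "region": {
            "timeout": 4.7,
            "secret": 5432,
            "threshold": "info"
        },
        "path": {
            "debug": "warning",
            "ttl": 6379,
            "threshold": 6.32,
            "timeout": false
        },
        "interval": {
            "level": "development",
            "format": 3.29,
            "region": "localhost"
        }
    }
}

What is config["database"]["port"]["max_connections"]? 4.03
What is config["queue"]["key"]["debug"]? False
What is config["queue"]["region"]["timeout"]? 4.7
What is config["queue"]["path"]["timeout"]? False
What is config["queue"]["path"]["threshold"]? 6.32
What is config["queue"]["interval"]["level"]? "development"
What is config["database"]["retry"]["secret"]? "eu-west-1"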